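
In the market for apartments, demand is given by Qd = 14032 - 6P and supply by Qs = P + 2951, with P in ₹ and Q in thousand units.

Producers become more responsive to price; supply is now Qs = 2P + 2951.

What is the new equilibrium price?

1385.125

Solve the original market: 14032 - 6P = P + 2951, hence P = 1583 and Q = 4534.
The shock moves the curves to Qd = 14032 - 6P and Qs = 2P + 2951.
Setting them equal: 14032 - 6P = 2P + 2951 → 11081 = 8P, so P = 1385.125 and Q = 5721.25.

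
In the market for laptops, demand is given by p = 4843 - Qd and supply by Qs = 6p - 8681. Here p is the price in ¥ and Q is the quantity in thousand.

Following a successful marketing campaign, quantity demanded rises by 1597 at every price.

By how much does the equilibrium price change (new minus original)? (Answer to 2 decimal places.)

Before the shock: 4843 - p = 6p - 8681 ⇒ 13524 = 7p ⇒ p = 1932, Q = 2911.
The shock moves the curves to Qd = 6440 - p and Qs = 6p - 8681.
Clearing the new market: 6440 - p = 6p - 8681, so p = 15121/7 ≈ 2160.1429 and Q = 29959/7 ≈ 4279.8571.
Δp = 2160.1429 − 1932 = +228.14.

+228.14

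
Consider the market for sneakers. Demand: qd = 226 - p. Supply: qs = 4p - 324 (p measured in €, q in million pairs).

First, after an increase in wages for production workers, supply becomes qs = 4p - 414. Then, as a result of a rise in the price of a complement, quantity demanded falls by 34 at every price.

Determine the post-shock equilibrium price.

Before the shock: 226 - p = 4p - 324 ⇒ 550 = 5p ⇒ p = 110, q = 116.
The shock moves the curves to qd = 192 - p and qs = 4p - 414.
New equilibrium: 192 - p = 4p - 414 ⇒ 606 = 5p ⇒ p = 121.2, q = 70.8.

121.2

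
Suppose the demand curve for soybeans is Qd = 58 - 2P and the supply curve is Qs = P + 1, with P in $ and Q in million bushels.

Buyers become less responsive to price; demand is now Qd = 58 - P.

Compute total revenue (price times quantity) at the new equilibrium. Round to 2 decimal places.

840.75

Original equilibrium: 58 - 2P = P + 1 gives 57 = 3P, so P = 19 and Q = 20.
The new curves are Qd = 58 - P (demand) and Qs = P + 1 (supply).
Setting them equal: 58 - P = P + 1 → 57 = 2P, so P = 28.5 and Q = 29.5.
New expenditure = 28.5 × 29.5 = 840.75.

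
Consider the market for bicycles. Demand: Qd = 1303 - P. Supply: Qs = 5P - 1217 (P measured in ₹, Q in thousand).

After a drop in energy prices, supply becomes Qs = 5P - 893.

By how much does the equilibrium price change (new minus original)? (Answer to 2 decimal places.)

Solve the original market: 1303 - P = 5P - 1217, hence P = 420 and Q = 883.
With the change applied: demand Qd = 1303 - P, supply Qs = 5P - 893.
Equate the new curves: 1303 - P = 5P - 893, giving 2196 = 6P, P = 366, Q = 937.
ΔP = 366 − 420 = -54.00.

-54.00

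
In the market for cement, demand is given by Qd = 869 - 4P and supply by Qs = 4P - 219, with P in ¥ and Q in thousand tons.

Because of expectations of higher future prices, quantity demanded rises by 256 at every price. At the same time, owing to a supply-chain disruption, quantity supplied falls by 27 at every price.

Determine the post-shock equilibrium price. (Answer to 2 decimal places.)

171.38

Before the shock: 869 - 4P = 4P - 219 ⇒ 1088 = 8P ⇒ P = 136, Q = 325.
The new curves are Qd = 1125 - 4P (demand) and Qs = 4P - 246 (supply).
New equilibrium: 1125 - 4P = 4P - 246 ⇒ 1371 = 8P ⇒ P = 171.375, Q = 439.5.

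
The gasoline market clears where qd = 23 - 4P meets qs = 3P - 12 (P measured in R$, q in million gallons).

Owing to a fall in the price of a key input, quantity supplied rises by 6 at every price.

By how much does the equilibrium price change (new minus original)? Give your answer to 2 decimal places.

Initially, 23 - 4P = 3P - 12, so 35 = 7P and P = 5, q = 3.
After the shift, demand is qd = 23 - 4P and supply is qs = 3P - 6.
Clearing the new market: 23 - 4P = 3P - 6, so P = 29/7 ≈ 4.1429 and q = 45/7 ≈ 6.4286.
ΔP = 4.1429 − 5 = -0.86.

-0.86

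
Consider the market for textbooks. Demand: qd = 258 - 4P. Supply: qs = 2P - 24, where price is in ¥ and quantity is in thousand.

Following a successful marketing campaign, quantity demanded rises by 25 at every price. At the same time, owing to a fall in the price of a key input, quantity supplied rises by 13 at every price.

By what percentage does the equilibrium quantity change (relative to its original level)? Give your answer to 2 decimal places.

+24.29

Before the shock: 258 - 4P = 2P - 24 ⇒ 282 = 6P ⇒ P = 47, q = 70.
The shock moves the curves to qd = 283 - 4P and qs = 2P - 11.
Equate the new curves: 283 - 4P = 2P - 11, giving 294 = 6P, P = 49, q = 87.
%Δq = (87 − 70) / 70 × 100 = +24.29%.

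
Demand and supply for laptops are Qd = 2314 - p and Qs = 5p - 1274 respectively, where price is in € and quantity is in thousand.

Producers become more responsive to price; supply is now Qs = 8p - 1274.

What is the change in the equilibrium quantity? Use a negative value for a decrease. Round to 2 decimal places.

Solve the original market: 2314 - p = 5p - 1274, hence p = 598 and Q = 1716.
With the change applied: demand Qd = 2314 - p, supply Qs = 8p - 1274.
Clearing the new market: 2314 - p = 8p - 1274, so p = 1196/3 ≈ 398.6667 and Q = 5746/3 ≈ 1915.3333.
ΔQ = 1915.3333 − 1716 = +199.33.

+199.33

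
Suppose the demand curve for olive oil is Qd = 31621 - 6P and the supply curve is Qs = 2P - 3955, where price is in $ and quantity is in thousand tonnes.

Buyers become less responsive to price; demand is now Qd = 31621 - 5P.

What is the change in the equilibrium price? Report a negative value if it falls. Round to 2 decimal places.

Original equilibrium: 31621 - 6P = 2P - 3955 gives 35576 = 8P, so P = 4447 and Q = 4939.
The new curves are Qd = 31621 - 5P (demand) and Qs = 2P - 3955 (supply).
Setting them equal: 31621 - 5P = 2P - 3955 → 35576 = 7P, so P = 35576/7 ≈ 5082.2857 and Q = 43467/7 ≈ 6209.5714.
ΔP = 5082.2857 − 4447 = +635.29.

+635.29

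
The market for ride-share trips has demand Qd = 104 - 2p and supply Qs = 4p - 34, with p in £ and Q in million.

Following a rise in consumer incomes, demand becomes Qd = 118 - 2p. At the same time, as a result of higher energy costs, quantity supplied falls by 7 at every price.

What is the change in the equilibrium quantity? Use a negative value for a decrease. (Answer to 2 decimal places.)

Initially, 104 - 2p = 4p - 34, so 138 = 6p and p = 23, Q = 58.
The shock moves the curves to Qd = 118 - 2p and Qs = 4p - 41.
Equate the new curves: 118 - 2p = 4p - 41, giving 159 = 6p, p = 26.5, Q = 65.
ΔQ = 65 − 58 = +7.00.

+7.00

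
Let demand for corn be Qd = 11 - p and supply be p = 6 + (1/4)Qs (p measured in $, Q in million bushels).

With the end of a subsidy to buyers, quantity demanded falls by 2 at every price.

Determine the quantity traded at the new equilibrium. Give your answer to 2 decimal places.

Solve the original market: 11 - p = 4p - 24, hence p = 7 and Q = 4.
The new curves are Qd = 9 - p (demand) and Qs = 4p - 24 (supply).
Equate the new curves: 9 - p = 4p - 24, giving 33 = 5p, p = 6.6, Q = 2.4.

2.40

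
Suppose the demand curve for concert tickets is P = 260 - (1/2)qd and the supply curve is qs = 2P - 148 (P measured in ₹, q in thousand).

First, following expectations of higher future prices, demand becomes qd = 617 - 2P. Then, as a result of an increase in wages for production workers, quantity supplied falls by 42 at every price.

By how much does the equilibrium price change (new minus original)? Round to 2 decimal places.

+34.75

Initially, 520 - 2P = 2P - 148, so 668 = 4P and P = 167, q = 186.
The new curves are qd = 617 - 2P (demand) and qs = 2P - 190 (supply).
Setting them equal: 617 - 2P = 2P - 190 → 807 = 4P, so P = 201.75 and q = 213.5.
ΔP = 201.75 − 167 = +34.75.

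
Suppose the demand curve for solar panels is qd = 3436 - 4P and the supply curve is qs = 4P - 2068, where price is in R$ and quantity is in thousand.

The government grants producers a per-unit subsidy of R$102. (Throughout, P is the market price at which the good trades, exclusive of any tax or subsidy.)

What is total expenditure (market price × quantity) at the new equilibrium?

565656

Before the shock: 3436 - 4P = 4P - 2068 ⇒ 5504 = 8P ⇒ P = 688, q = 684.
Since sellers receive the price plus the subsidy, the effective supply curve becomes qs = 4P - 1660.
New equilibrium: 3436 - 4P = 4P - 1660 ⇒ 5096 = 8P ⇒ P = 637, q = 888.
New expenditure = 637 × 888 = 565656.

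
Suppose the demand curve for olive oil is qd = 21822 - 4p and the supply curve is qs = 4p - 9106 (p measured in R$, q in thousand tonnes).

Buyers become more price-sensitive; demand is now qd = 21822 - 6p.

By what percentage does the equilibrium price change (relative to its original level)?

-20

Before the shock: 21822 - 4p = 4p - 9106 ⇒ 30928 = 8p ⇒ p = 3866, q = 6358.
The shock moves the curves to qd = 21822 - 6p and qs = 4p - 9106.
Clearing the new market: 21822 - 6p = 4p - 9106, so p = 3092.8 and q = 3265.2.
%Δp = (3092.8 − 3866) / 3866 × 100 = -20%.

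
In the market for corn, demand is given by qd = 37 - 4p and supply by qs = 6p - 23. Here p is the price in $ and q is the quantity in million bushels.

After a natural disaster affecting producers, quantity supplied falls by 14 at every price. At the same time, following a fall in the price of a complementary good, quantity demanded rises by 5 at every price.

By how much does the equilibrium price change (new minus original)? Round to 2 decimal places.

+1.90

Solve the original market: 37 - 4p = 6p - 23, hence p = 6 and q = 13.
After the shift, demand is qd = 42 - 4p and supply is qs = 6p - 37.
Equate the new curves: 42 - 4p = 6p - 37, giving 79 = 10p, p = 7.9, q = 10.4.
Δp = 7.9 − 6 = +1.90.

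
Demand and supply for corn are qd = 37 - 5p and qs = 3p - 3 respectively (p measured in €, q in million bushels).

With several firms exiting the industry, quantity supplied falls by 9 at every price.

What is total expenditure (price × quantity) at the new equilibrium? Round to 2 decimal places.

39.05

Original equilibrium: 37 - 5p = 3p - 3 gives 40 = 8p, so p = 5 and q = 12.
The shock moves the curves to qd = 37 - 5p and qs = 3p - 12.
New equilibrium: 37 - 5p = 3p - 12 ⇒ 49 = 8p ⇒ p = 6.125, q = 6.375.
New expenditure = 6.125 × 6.375 = 39.05.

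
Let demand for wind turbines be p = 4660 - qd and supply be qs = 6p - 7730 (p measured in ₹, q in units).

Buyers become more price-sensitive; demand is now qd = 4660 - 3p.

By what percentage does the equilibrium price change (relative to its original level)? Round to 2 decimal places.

Solve the original market: 4660 - p = 6p - 7730, hence p = 1770 and q = 2890.
After the shift, demand is qd = 4660 - 3p and supply is qs = 6p - 7730.
New equilibrium: 4660 - 3p = 6p - 7730 ⇒ 12390 = 9p ⇒ p = 4130/3 ≈ 1376.6667, q = 530.
%Δp = (1376.6667 − 1770) / 1770 × 100 = -22.22%.

-22.22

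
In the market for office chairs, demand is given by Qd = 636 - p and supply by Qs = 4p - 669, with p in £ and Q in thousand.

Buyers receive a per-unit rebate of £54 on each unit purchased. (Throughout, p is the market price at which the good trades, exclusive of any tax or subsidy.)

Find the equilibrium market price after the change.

271.8

Solve the original market: 636 - p = 4p - 669, hence p = 261 and Q = 375.
Since buyers' out-of-pocket price is the market price minus the rebate, the effective demand curve becomes Qd = 690 - p.
New equilibrium: 690 - p = 4p - 669 ⇒ 1359 = 5p ⇒ p = 271.8, Q = 418.2.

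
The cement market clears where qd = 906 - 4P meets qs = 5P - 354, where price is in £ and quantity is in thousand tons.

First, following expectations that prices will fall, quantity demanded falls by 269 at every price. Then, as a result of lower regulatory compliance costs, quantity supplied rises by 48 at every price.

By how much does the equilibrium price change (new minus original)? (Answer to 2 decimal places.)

Original equilibrium: 906 - 4P = 5P - 354 gives 1260 = 9P, so P = 140 and q = 346.
After the shift, demand is qd = 637 - 4P and supply is qs = 5P - 306.
New equilibrium: 637 - 4P = 5P - 306 ⇒ 943 = 9P ⇒ P = 943/9 ≈ 104.7778, q = 1961/9 ≈ 217.8889.
ΔP = 104.7778 − 140 = -35.22.

-35.22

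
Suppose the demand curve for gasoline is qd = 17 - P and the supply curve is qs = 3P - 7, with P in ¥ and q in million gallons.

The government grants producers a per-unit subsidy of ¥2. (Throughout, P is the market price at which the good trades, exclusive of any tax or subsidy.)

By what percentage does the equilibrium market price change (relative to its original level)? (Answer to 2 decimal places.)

Solve the original market: 17 - P = 3P - 7, hence P = 6 and q = 11.
Since sellers receive the price plus the subsidy, the effective supply curve becomes qs = 3P - 1.
Setting them equal: 17 - P = 3P - 1 → 18 = 4P, so P = 4.5 and q = 12.5.
%ΔP = (4.5 − 6) / 6 × 100 = -25.00%.

-25.00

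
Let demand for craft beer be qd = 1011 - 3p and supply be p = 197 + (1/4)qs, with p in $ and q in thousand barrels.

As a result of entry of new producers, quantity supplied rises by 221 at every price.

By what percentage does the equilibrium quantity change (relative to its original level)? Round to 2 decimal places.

+39.46

Solve the original market: 1011 - 3p = 4p - 788, hence p = 257 and q = 240.
With the change applied: demand qd = 1011 - 3p, supply qs = 4p - 567.
Equate the new curves: 1011 - 3p = 4p - 567, giving 1578 = 7p, p = 1578/7 ≈ 225.4286, q = 2343/7 ≈ 334.7143.
%Δq = (334.7143 − 240) / 240 × 100 = +39.46%.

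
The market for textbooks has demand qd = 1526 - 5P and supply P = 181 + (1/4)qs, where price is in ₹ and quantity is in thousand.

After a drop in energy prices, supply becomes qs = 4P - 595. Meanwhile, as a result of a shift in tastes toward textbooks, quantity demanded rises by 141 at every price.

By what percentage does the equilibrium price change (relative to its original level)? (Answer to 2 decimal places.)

Before the shock: 1526 - 5P = 4P - 724 ⇒ 2250 = 9P ⇒ P = 250, q = 276.
After the shift, demand is qd = 1667 - 5P and supply is qs = 4P - 595.
Equate the new curves: 1667 - 5P = 4P - 595, giving 2262 = 9P, P = 754/3 ≈ 251.3333, q = 1231/3 ≈ 410.3333.
%ΔP = (251.3333 − 250) / 250 × 100 = +0.53%.

+0.53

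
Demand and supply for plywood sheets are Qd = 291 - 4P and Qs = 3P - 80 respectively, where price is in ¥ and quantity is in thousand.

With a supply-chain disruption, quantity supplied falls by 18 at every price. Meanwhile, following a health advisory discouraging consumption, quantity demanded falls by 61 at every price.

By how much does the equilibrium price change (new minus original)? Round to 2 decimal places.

Solve the original market: 291 - 4P = 3P - 80, hence P = 53 and Q = 79.
The new curves are Qd = 230 - 4P (demand) and Qs = 3P - 98 (supply).
Clearing the new market: 230 - 4P = 3P - 98, so P = 328/7 ≈ 46.8571 and Q = 298/7 ≈ 42.5714.
ΔP = 46.8571 − 53 = -6.14.

-6.14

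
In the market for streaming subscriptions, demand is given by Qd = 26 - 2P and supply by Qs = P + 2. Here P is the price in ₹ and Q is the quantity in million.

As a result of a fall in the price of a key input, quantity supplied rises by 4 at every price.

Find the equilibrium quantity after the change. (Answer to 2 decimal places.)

Original equilibrium: 26 - 2P = P + 2 gives 24 = 3P, so P = 8 and Q = 10.
The new curves are Qd = 26 - 2P (demand) and Qs = P + 6 (supply).
Clearing the new market: 26 - 2P = P + 6, so P = 20/3 ≈ 6.6667 and Q = 38/3 ≈ 12.6667.

12.67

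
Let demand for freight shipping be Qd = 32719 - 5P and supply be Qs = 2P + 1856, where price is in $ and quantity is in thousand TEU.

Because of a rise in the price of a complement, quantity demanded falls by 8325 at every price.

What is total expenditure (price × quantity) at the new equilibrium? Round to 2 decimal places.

Before the shock: 32719 - 5P = 2P + 1856 ⇒ 30863 = 7P ⇒ P = 4409, Q = 10674.
The new curves are Qd = 24394 - 5P (demand) and Qs = 2P + 1856 (supply).
Equate the new curves: 24394 - 5P = 2P + 1856, giving 22538 = 7P, P = 22538/7 ≈ 3219.7143, Q = 58068/7 ≈ 8295.4286.
New expenditure = 3219.7143 × 8295.4286 = 26708909.88.

26708909.88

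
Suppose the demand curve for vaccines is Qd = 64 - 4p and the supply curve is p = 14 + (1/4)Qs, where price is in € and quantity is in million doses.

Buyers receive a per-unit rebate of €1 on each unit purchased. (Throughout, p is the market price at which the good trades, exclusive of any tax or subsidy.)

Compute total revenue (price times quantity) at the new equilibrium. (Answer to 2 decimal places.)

93.00

Before the shock: 64 - 4p = 4p - 56 ⇒ 120 = 8p ⇒ p = 15, Q = 4.
Since buyers' out-of-pocket price is the market price minus the rebate, the effective demand curve becomes Qd = 68 - 4p.
Equate the new curves: 68 - 4p = 4p - 56, giving 124 = 8p, p = 15.5, Q = 6.
New expenditure = 15.5 × 6 = 93.00.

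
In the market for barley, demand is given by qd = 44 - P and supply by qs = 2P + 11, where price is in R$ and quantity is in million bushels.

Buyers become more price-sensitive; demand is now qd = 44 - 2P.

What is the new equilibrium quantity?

Initially, 44 - P = 2P + 11, so 33 = 3P and P = 11, q = 33.
With the change applied: demand qd = 44 - 2P, supply qs = 2P + 11.
New equilibrium: 44 - 2P = 2P + 11 ⇒ 33 = 4P ⇒ P = 8.25, q = 27.5.

27.5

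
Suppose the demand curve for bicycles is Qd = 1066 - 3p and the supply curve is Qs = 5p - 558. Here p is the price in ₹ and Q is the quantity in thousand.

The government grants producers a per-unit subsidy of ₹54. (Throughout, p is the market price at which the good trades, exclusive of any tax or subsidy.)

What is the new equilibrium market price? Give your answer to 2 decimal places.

Initially, 1066 - 3p = 5p - 558, so 1624 = 8p and p = 203, Q = 457.
Since sellers receive the price plus the subsidy, the effective supply curve becomes Qs = 5p - 288.
Equate the new curves: 1066 - 3p = 5p - 288, giving 1354 = 8p, p = 169.25, Q = 558.25.

169.25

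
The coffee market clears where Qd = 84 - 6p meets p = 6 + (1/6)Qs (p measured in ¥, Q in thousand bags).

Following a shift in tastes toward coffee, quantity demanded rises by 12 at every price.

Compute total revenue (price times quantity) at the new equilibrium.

330

Solve the original market: 84 - 6p = 6p - 36, hence p = 10 and Q = 24.
After the shift, demand is Qd = 96 - 6p and supply is Qs = 6p - 36.
Clearing the new market: 96 - 6p = 6p - 36, so p = 11 and Q = 30.
New expenditure = 11 × 30 = 330.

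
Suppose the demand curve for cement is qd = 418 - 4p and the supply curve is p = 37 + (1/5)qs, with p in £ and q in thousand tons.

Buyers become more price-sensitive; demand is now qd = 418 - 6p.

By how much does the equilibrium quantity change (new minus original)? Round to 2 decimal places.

-60.91

Before the shock: 418 - 4p = 5p - 185 ⇒ 603 = 9p ⇒ p = 67, q = 150.
With the change applied: demand qd = 418 - 6p, supply qs = 5p - 185.
New equilibrium: 418 - 6p = 5p - 185 ⇒ 603 = 11p ⇒ p = 603/11 ≈ 54.8182, q = 980/11 ≈ 89.0909.
Δq = 89.0909 − 150 = -60.91.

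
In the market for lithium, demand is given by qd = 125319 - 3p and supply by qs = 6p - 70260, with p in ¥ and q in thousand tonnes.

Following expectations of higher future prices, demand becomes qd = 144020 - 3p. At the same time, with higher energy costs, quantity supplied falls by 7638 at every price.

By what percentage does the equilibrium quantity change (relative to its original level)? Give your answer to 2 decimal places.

Solve the original market: 125319 - 3p = 6p - 70260, hence p = 21731 and q = 60126.
After the shift, demand is qd = 144020 - 3p and supply is qs = 6p - 77898.
Equate the new curves: 144020 - 3p = 6p - 77898, giving 221918 = 9p, p = 221918/9 ≈ 24657.5556, q = 210142/3 ≈ 70047.3333.
%Δq = (70047.3333 − 60126) / 60126 × 100 = +16.50%.

+16.50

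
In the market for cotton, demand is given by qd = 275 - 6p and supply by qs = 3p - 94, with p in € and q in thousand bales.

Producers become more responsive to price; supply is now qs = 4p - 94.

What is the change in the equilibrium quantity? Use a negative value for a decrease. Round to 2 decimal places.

Solve the original market: 275 - 6p = 3p - 94, hence p = 41 and q = 29.
With the change applied: demand qd = 275 - 6p, supply qs = 4p - 94.
Clearing the new market: 275 - 6p = 4p - 94, so p = 36.9 and q = 53.6.
Δq = 53.6 − 29 = +24.60.

+24.60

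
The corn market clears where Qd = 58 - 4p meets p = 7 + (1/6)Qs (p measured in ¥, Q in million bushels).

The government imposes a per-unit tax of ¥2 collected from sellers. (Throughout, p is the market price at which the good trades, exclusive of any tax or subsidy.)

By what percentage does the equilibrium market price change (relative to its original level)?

Before the shock: 58 - 4p = 6p - 42 ⇒ 100 = 10p ⇒ p = 10, Q = 18.
Since sellers keep the price net of the tax, the effective supply curve becomes Qs = 6p - 54.
Setting them equal: 58 - 4p = 6p - 54 → 112 = 10p, so p = 11.2 and Q = 13.2.
%Δp = (11.2 − 10) / 10 × 100 = +12%.

+12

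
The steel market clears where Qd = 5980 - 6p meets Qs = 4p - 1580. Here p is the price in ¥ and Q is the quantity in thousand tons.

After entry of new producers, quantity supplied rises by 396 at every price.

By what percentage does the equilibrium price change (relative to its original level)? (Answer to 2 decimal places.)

Solve the original market: 5980 - 6p = 4p - 1580, hence p = 756 and Q = 1444.
With the change applied: demand Qd = 5980 - 6p, supply Qs = 4p - 1184.
Setting them equal: 5980 - 6p = 4p - 1184 → 7164 = 10p, so p = 716.4 and Q = 1681.6.
%Δp = (716.4 − 756) / 756 × 100 = -5.24%.

-5.24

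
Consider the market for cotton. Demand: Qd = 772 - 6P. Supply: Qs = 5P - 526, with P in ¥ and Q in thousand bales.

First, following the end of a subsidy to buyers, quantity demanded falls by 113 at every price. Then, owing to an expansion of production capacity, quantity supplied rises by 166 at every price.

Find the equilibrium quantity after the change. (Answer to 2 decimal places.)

Before the shock: 772 - 6P = 5P - 526 ⇒ 1298 = 11P ⇒ P = 118, Q = 64.
With the change applied: demand Qd = 659 - 6P, supply Qs = 5P - 360.
Clearing the new market: 659 - 6P = 5P - 360, so P = 1019/11 ≈ 92.6364 and Q = 1135/11 ≈ 103.1818.

103.18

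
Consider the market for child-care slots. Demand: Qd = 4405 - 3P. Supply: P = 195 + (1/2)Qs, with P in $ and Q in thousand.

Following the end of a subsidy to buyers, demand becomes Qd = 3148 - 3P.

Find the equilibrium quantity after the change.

Solve the original market: 4405 - 3P = 2P - 390, hence P = 959 and Q = 1528.
With the change applied: demand Qd = 3148 - 3P, supply Qs = 2P - 390.
Clearing the new market: 3148 - 3P = 2P - 390, so P = 707.6 and Q = 1025.2.

1025.2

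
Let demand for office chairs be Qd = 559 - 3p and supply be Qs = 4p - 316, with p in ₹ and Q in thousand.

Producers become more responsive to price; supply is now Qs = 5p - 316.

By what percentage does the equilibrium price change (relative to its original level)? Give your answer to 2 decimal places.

Original equilibrium: 559 - 3p = 4p - 316 gives 875 = 7p, so p = 125 and Q = 184.
After the shift, demand is Qd = 559 - 3p and supply is Qs = 5p - 316.
Equate the new curves: 559 - 3p = 5p - 316, giving 875 = 8p, p = 109.375, Q = 230.875.
%Δp = (109.375 − 125) / 125 × 100 = -12.50%.

-12.50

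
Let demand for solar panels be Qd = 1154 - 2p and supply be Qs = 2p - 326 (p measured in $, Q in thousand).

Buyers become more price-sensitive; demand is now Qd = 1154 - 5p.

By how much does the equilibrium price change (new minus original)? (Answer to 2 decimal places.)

-158.57

Initially, 1154 - 2p = 2p - 326, so 1480 = 4p and p = 370, Q = 414.
The new curves are Qd = 1154 - 5p (demand) and Qs = 2p - 326 (supply).
New equilibrium: 1154 - 5p = 2p - 326 ⇒ 1480 = 7p ⇒ p = 1480/7 ≈ 211.4286, Q = 678/7 ≈ 96.8571.
Δp = 211.4286 − 370 = -158.57.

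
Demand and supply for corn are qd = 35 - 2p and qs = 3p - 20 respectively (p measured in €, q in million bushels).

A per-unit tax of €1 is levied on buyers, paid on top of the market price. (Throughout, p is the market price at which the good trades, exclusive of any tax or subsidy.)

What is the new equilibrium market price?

Solve the original market: 35 - 2p = 3p - 20, hence p = 11 and q = 13.
Since buyers pay the price plus the tax, the effective demand curve becomes qd = 33 - 2p.
Setting them equal: 33 - 2p = 3p - 20 → 53 = 5p, so p = 10.6 and q = 11.8.

10.6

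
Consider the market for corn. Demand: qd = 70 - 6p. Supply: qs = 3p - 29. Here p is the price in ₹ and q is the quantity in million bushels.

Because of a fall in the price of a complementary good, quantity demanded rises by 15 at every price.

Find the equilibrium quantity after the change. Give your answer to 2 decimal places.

9.00

Original equilibrium: 70 - 6p = 3p - 29 gives 99 = 9p, so p = 11 and q = 4.
The shock moves the curves to qd = 85 - 6p and qs = 3p - 29.
New equilibrium: 85 - 6p = 3p - 29 ⇒ 114 = 9p ⇒ p = 38/3 ≈ 12.6667, q = 9.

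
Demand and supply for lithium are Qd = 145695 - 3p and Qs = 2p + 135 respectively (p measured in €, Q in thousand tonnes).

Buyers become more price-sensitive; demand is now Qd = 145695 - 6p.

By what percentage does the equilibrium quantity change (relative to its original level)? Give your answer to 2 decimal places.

Initially, 145695 - 3p = 2p + 135, so 145560 = 5p and p = 29112, Q = 58359.
With the change applied: demand Qd = 145695 - 6p, supply Qs = 2p + 135.
New equilibrium: 145695 - 6p = 2p + 135 ⇒ 145560 = 8p ⇒ p = 18195, Q = 36525.
%ΔQ = (36525 − 58359) / 58359 × 100 = -37.41%.

-37.41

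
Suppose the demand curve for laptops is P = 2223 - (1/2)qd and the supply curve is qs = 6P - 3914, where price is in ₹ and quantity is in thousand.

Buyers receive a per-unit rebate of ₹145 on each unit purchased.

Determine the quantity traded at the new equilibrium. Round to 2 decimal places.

2573.50

Initially, 4446 - 2P = 6P - 3914, so 8360 = 8P and P = 1045, q = 2356.
Since buyers' out-of-pocket price is the market price minus the rebate, the effective demand curve becomes qd = 4736 - 2P.
Equate the new curves: 4736 - 2P = 6P - 3914, giving 8650 = 8P, P = 1081.25, q = 2573.5.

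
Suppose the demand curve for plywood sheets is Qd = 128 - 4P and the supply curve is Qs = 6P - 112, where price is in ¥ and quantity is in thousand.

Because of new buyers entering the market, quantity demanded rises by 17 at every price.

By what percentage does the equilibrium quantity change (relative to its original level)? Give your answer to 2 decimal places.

Original equilibrium: 128 - 4P = 6P - 112 gives 240 = 10P, so P = 24 and Q = 32.
With the change applied: demand Qd = 145 - 4P, supply Qs = 6P - 112.
Setting them equal: 145 - 4P = 6P - 112 → 257 = 10P, so P = 25.7 and Q = 42.2.
%ΔQ = (42.2 − 32) / 32 × 100 = +31.88%.

+31.88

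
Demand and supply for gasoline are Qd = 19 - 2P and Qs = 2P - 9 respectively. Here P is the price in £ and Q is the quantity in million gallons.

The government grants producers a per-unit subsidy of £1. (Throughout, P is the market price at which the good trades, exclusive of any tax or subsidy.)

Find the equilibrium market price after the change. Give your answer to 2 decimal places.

6.50

Original equilibrium: 19 - 2P = 2P - 9 gives 28 = 4P, so P = 7 and Q = 5.
Since sellers receive the price plus the subsidy, the effective supply curve becomes Qs = 2P - 7.
Equate the new curves: 19 - 2P = 2P - 7, giving 26 = 4P, P = 6.5, Q = 6.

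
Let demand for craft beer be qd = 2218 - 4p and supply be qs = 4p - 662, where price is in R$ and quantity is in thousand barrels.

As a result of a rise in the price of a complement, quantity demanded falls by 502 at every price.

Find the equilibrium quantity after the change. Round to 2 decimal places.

Before the shock: 2218 - 4p = 4p - 662 ⇒ 2880 = 8p ⇒ p = 360, q = 778.
The new curves are qd = 1716 - 4p (demand) and qs = 4p - 662 (supply).
Setting them equal: 1716 - 4p = 4p - 662 → 2378 = 8p, so p = 297.25 and q = 527.

527.00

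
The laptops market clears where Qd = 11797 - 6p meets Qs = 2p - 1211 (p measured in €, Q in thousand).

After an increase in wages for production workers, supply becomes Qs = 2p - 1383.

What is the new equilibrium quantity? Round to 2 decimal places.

Original equilibrium: 11797 - 6p = 2p - 1211 gives 13008 = 8p, so p = 1626 and Q = 2041.
With the change applied: demand Qd = 11797 - 6p, supply Qs = 2p - 1383.
New equilibrium: 11797 - 6p = 2p - 1383 ⇒ 13180 = 8p ⇒ p = 1647.5, Q = 1912.

1912.00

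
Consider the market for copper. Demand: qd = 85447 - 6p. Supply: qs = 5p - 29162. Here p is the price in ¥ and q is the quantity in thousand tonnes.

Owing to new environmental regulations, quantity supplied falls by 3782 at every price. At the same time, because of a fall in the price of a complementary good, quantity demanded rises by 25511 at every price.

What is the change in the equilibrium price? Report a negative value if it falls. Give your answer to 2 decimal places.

+2663.00

Original equilibrium: 85447 - 6p = 5p - 29162 gives 114609 = 11p, so p = 10419 and q = 22933.
After the shift, demand is qd = 110958 - 6p and supply is qs = 5p - 32944.
New equilibrium: 110958 - 6p = 5p - 32944 ⇒ 143902 = 11p ⇒ p = 13082, q = 32466.
Δp = 13082 − 10419 = +2663.00.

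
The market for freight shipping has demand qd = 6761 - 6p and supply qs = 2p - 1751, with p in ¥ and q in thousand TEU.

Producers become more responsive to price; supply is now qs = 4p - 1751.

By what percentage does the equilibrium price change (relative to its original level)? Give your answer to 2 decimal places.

Before the shock: 6761 - 6p = 2p - 1751 ⇒ 8512 = 8p ⇒ p = 1064, q = 377.
The new curves are qd = 6761 - 6p (demand) and qs = 4p - 1751 (supply).
New equilibrium: 6761 - 6p = 4p - 1751 ⇒ 8512 = 10p ⇒ p = 851.2, q = 1653.8.
%Δp = (851.2 − 1064) / 1064 × 100 = -20.00%.

-20.00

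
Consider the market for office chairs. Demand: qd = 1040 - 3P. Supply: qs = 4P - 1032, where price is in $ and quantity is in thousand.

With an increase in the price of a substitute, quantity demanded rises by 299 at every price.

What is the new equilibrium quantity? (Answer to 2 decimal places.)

322.86

Initially, 1040 - 3P = 4P - 1032, so 2072 = 7P and P = 296, q = 152.
The new curves are qd = 1339 - 3P (demand) and qs = 4P - 1032 (supply).
New equilibrium: 1339 - 3P = 4P - 1032 ⇒ 2371 = 7P ⇒ P = 2371/7 ≈ 338.7143, q = 2260/7 ≈ 322.8571.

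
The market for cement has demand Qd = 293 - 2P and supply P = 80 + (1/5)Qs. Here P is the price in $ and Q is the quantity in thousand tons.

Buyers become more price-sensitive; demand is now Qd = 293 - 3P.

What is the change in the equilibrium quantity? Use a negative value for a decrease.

-61.875

Solve the original market: 293 - 2P = 5P - 400, hence P = 99 and Q = 95.
With the change applied: demand Qd = 293 - 3P, supply Qs = 5P - 400.
Equate the new curves: 293 - 3P = 5P - 400, giving 693 = 8P, P = 86.625, Q = 33.125.
ΔQ = 33.125 − 95 = -61.875.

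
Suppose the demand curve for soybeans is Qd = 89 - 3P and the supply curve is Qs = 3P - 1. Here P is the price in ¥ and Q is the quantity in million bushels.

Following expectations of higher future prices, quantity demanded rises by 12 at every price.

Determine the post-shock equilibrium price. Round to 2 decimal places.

17.00

Solve the original market: 89 - 3P = 3P - 1, hence P = 15 and Q = 44.
After the shift, demand is Qd = 101 - 3P and supply is Qs = 3P - 1.
Clearing the new market: 101 - 3P = 3P - 1, so P = 17 and Q = 50.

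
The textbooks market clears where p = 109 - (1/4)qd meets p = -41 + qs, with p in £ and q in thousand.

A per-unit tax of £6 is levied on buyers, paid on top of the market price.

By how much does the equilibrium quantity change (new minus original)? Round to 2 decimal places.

Initially, 436 - 4p = p + 41, so 395 = 5p and p = 79, q = 120.
Since buyers pay the price plus the tax, the effective demand curve becomes qd = 412 - 4p.
New equilibrium: 412 - 4p = p + 41 ⇒ 371 = 5p ⇒ p = 74.2, q = 115.2.
Δq = 115.2 − 120 = -4.80.

-4.80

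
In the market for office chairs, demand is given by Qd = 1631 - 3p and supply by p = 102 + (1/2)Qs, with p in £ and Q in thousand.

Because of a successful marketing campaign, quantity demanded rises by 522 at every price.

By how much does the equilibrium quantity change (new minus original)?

Before the shock: 1631 - 3p = 2p - 204 ⇒ 1835 = 5p ⇒ p = 367, Q = 530.
The shock moves the curves to Qd = 2153 - 3p and Qs = 2p - 204.
New equilibrium: 2153 - 3p = 2p - 204 ⇒ 2357 = 5p ⇒ p = 471.4, Q = 738.8.
ΔQ = 738.8 − 530 = +208.8.

+208.8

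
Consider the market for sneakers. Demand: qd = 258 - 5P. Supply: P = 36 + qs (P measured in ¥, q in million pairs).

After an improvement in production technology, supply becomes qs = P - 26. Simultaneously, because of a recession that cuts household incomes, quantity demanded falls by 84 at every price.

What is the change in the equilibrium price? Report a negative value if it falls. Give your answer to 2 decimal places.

Before the shock: 258 - 5P = P - 36 ⇒ 294 = 6P ⇒ P = 49, q = 13.
The new curves are qd = 174 - 5P (demand) and qs = P - 26 (supply).
Setting them equal: 174 - 5P = P - 26 → 200 = 6P, so P = 100/3 ≈ 33.3333 and q = 22/3 ≈ 7.3333.
ΔP = 33.3333 − 49 = -15.67.

-15.67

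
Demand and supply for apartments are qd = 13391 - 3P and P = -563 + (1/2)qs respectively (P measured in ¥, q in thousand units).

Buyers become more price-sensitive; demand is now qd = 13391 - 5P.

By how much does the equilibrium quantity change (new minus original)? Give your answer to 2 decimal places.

-1401.71

Before the shock: 13391 - 3P = 2P + 1126 ⇒ 12265 = 5P ⇒ P = 2453, q = 6032.
With the change applied: demand qd = 13391 - 5P, supply qs = 2P + 1126.
Clearing the new market: 13391 - 5P = 2P + 1126, so P = 12265/7 ≈ 1752.1429 and q = 32412/7 ≈ 4630.2857.
Δq = 4630.2857 − 6032 = -1401.71.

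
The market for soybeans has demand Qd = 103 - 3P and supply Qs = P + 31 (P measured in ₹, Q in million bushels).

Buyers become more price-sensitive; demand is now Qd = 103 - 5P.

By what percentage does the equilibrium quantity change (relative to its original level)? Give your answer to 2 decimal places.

-12.24

Before the shock: 103 - 3P = P + 31 ⇒ 72 = 4P ⇒ P = 18, Q = 49.
After the shift, demand is Qd = 103 - 5P and supply is Qs = P + 31.
Equate the new curves: 103 - 5P = P + 31, giving 72 = 6P, P = 12, Q = 43.
%ΔQ = (43 − 49) / 49 × 100 = -12.24%.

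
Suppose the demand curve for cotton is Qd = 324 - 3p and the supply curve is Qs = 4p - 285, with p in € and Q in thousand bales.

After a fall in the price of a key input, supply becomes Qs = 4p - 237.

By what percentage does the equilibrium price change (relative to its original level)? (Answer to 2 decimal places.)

Solve the original market: 324 - 3p = 4p - 285, hence p = 87 and Q = 63.
The shock moves the curves to Qd = 324 - 3p and Qs = 4p - 237.
Clearing the new market: 324 - 3p = 4p - 237, so p = 561/7 ≈ 80.1429 and Q = 585/7 ≈ 83.5714.
%Δp = (80.1429 − 87) / 87 × 100 = -7.88%.

-7.88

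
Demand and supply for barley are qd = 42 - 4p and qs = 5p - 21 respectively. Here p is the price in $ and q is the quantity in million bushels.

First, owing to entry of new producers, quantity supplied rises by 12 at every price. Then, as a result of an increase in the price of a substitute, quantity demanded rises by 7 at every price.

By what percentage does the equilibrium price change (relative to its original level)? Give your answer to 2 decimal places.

-7.94

Initially, 42 - 4p = 5p - 21, so 63 = 9p and p = 7, q = 14.
The new curves are qd = 49 - 4p (demand) and qs = 5p - 9 (supply).
Clearing the new market: 49 - 4p = 5p - 9, so p = 58/9 ≈ 6.4444 and q = 209/9 ≈ 23.2222.
%Δp = (6.4444 − 7) / 7 × 100 = -7.94%.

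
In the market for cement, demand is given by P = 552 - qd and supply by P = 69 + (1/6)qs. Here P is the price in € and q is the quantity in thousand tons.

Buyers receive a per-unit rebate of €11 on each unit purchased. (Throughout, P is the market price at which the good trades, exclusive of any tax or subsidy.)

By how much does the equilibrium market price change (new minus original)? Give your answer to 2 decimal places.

+1.57

Initially, 552 - P = 6P - 414, so 966 = 7P and P = 138, q = 414.
Since buyers' out-of-pocket price is the market price minus the rebate, the effective demand curve becomes qd = 563 - P.
Clearing the new market: 563 - P = 6P - 414, so P = 977/7 ≈ 139.5714 and q = 2964/7 ≈ 423.4286.
ΔP = 139.5714 − 138 = +1.57.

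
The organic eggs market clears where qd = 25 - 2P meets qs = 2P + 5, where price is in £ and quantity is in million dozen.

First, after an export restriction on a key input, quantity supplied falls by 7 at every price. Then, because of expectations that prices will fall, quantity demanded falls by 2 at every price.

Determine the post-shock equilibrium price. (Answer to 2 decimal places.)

6.25

Before the shock: 25 - 2P = 2P + 5 ⇒ 20 = 4P ⇒ P = 5, q = 15.
The new curves are qd = 23 - 2P (demand) and qs = 2P - 2 (supply).
Setting them equal: 23 - 2P = 2P - 2 → 25 = 4P, so P = 6.25 and q = 10.5.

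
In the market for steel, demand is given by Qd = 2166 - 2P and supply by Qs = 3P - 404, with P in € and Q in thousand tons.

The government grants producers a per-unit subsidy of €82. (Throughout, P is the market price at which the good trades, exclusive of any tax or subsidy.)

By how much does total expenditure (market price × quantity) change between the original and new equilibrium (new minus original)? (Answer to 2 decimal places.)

-10253.28

Initially, 2166 - 2P = 3P - 404, so 2570 = 5P and P = 514, Q = 1138.
Since sellers receive the price plus the subsidy, the effective supply curve becomes Qs = 3P - 158.
New equilibrium: 2166 - 2P = 3P - 158 ⇒ 2324 = 5P ⇒ P = 464.8, Q = 1236.4.
Expenditure moves from 514×1138 = 584932 to 464.8×1236.4 = 574678.72; change = -10253.28.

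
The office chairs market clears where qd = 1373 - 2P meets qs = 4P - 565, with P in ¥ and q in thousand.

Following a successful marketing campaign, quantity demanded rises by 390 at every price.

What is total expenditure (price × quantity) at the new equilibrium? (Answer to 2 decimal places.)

382956.00

Solve the original market: 1373 - 2P = 4P - 565, hence P = 323 and q = 727.
With the change applied: demand qd = 1763 - 2P, supply qs = 4P - 565.
New equilibrium: 1763 - 2P = 4P - 565 ⇒ 2328 = 6P ⇒ P = 388, q = 987.
New expenditure = 388 × 987 = 382956.00.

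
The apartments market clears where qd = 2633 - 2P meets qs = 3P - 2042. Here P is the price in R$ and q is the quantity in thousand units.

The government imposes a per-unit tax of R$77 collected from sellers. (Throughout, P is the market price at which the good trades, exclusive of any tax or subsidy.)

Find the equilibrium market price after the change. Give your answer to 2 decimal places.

981.20

Original equilibrium: 2633 - 2P = 3P - 2042 gives 4675 = 5P, so P = 935 and q = 763.
Since sellers keep the price net of the tax, the effective supply curve becomes qs = 3P - 2273.
Setting them equal: 2633 - 2P = 3P - 2273 → 4906 = 5P, so P = 981.2 and q = 670.6.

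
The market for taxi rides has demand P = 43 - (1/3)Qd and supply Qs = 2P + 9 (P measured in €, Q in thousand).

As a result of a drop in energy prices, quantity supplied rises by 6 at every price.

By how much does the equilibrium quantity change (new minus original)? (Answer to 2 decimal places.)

+3.60

Original equilibrium: 129 - 3P = 2P + 9 gives 120 = 5P, so P = 24 and Q = 57.
The new curves are Qd = 129 - 3P (demand) and Qs = 2P + 15 (supply).
New equilibrium: 129 - 3P = 2P + 15 ⇒ 114 = 5P ⇒ P = 22.8, Q = 60.6.
ΔQ = 60.6 − 57 = +3.60.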